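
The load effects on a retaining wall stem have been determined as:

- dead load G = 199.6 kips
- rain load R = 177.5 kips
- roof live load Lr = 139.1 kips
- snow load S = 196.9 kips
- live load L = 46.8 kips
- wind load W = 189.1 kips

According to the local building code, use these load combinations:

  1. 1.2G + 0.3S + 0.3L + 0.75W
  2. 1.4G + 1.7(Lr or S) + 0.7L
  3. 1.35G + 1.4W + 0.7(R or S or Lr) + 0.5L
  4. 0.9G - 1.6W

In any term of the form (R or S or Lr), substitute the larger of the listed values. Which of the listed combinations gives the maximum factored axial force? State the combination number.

Combination 3

(Lr or S) → S = 196.9 kips; (R or S or Lr) → S = 196.9 kips.
1. 1.2(199.6) + 0.3(196.9) + 0.3(46.8) + 0.75(189.1) = 454.46
2. 1.4(199.6) + 1.7(196.9) + 0.7(46.8) = 646.93
3. 1.35(199.6) + 1.4(189.1) + 0.7(196.9) + 0.5(46.8) = 695.43
4. 0.9(199.6) - 1.6(189.1) = -122.92
The largest value is 695.43 kips from combination 3.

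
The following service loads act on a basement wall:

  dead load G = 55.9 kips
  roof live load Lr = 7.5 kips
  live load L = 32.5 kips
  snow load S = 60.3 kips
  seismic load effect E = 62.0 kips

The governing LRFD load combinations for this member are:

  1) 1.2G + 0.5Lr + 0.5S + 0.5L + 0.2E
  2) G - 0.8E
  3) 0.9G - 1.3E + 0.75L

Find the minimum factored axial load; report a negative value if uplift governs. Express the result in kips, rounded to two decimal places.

1) 1.2(55.9) + 0.5(7.5) + 0.5(60.3) + 0.5(32.5) + 0.2(62.0) = 67.08 + 3.75 + 30.15 + 16.25 + 12.40 = 129.63
2) 1.0(55.9) - 0.8(62.0) = 55.90 - 49.60 = 6.30
3) 0.9(55.9) - 1.3(62.0) + 0.75(32.5) = -5.92
Combination 3 gives the minimum: -5.92 kips.

-5.92 kips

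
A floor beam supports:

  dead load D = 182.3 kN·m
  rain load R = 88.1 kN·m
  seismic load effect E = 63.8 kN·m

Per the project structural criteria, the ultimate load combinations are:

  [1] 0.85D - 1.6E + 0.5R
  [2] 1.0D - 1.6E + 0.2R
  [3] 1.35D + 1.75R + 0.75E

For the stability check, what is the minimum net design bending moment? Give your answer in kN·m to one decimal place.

96.9 kN·m

[1] 0.85(182.3) - 1.6(63.8) + 0.5(88.1) = 96.9
[2] 1.0(182.3) - 1.6(63.8) + 0.2(88.1) = 182.3 - 102.1 + 17.6 = 97.8
[3] 1.35(182.3) + 1.75(88.1) + 0.75(63.8) = 448.1
Combination 1 gives the minimum: 96.9 kN·m.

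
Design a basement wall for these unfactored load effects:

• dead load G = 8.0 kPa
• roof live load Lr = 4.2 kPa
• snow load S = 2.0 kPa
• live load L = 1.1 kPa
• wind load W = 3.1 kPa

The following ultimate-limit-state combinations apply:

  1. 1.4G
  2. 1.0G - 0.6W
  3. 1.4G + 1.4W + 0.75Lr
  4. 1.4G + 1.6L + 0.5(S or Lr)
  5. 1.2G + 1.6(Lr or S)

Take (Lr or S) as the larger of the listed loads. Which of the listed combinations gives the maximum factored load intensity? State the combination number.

Combination 3

(S or Lr) → Lr = 4.2 kPa; (Lr or S) → Lr = 4.2 kPa.
1. 1.4(8.0) = 11.2
2. 1.0(8.0) - 0.6(3.1) = 8.0 - 1.9 = 6.1
3. 1.4(8.0) + 1.4(3.1) + 0.75(4.2) = 11.2 + 4.3 + 3.2 = 18.7
4. 1.4(8.0) + 1.6(1.1) + 0.5(4.2) = 11.2 + 1.8 + 2.1 = 15.1
5. 1.2(8.0) + 1.6(4.2) = 9.6 + 6.7 = 16.3
The largest value is 18.7 kPa from combination 3.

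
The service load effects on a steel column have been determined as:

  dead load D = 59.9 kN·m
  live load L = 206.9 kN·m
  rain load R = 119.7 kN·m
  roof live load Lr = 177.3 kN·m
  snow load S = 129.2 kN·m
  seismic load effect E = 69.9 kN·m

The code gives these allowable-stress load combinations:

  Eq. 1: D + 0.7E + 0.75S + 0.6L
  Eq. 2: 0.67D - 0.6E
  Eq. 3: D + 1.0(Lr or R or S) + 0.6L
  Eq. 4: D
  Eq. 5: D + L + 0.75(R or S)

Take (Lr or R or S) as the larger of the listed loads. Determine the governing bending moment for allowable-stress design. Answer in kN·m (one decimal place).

363.7 kN·m

(Lr or R or S) → Lr = 177.3 kN·m; (R or S) → S = 129.2 kN·m.
Eq. 1: 1.0(59.9) + 0.7(69.9) + 0.75(129.2) + 0.6(206.9) = 329.9
Eq. 2: 0.67(59.9) - 0.6(69.9) = 40.1 - 41.9 = -1.8
Eq. 3: 1.0(59.9) + 1.0(177.3) + 0.6(206.9) = 59.9 + 177.3 + 124.1 = 361.3
Eq. 4: 1.0(59.9) = 59.9
Eq. 5: 1.0(59.9) + 1.0(206.9) + 0.75(129.2) = 59.9 + 206.9 + 96.9 = 363.7
Maximum is from combination 5.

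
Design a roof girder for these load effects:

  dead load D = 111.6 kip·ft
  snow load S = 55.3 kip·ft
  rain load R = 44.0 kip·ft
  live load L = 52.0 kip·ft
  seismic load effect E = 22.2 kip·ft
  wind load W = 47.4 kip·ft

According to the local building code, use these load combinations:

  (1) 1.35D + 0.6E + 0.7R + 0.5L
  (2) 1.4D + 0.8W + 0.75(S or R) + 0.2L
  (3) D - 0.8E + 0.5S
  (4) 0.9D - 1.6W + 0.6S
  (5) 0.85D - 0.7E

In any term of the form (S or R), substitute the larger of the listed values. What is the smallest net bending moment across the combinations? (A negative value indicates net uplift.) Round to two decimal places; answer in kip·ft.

(S or R) → S = 55.3 kip·ft.
(1) 1.35(111.6) + 0.6(22.2) + 0.7(44.0) + 0.5(52.0) = 150.66 + 13.32 + 30.80 + 26.00 = 220.78
(2) 1.4(111.6) + 0.8(47.4) + 0.75(55.3) + 0.2(52.0) = 156.24 + 37.92 + 41.48 + 10.40 = 246.04
(3) 1.0(111.6) - 0.8(22.2) + 0.5(55.3) = 111.60 - 17.76 + 27.65 = 121.49
(4) 0.9(111.6) - 1.6(47.4) + 0.6(55.3) = 100.44 - 75.84 + 33.18 = 57.78
(5) 0.85(111.6) - 0.7(22.2) = 94.86 - 15.54 = 79.32
Combination 4 gives the minimum: 57.78 kip·ft.

57.78 kip·ft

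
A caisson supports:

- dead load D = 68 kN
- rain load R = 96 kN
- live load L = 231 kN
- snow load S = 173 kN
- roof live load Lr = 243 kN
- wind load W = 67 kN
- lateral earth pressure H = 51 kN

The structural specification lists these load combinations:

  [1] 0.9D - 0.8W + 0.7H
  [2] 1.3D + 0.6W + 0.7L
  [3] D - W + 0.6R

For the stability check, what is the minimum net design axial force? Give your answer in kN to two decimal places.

43.30 kN

[1] 0.9(68) - 0.8(67) + 0.7(51) = 61.20 - 53.60 + 35.70 = 43.30
[2] 1.3(68) + 0.6(67) + 0.7(231) = 88.40 + 40.20 + 161.70 = 290.30
[3] 1.0(68) - 1.0(67) + 0.6(96) = 68.00 - 67.00 + 57.60 = 58.60
Combination 1 gives the minimum: 43.30 kN.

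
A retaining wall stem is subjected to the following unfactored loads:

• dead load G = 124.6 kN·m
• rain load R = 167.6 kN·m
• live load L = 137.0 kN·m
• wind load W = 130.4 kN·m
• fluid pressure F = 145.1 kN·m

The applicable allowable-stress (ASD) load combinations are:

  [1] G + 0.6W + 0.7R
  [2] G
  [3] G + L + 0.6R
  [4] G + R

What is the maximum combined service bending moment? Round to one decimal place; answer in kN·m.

362.2 kN·m

[1] 1.0(124.6) + 0.6(130.4) + 0.7(167.6) = 320.2
[2] 1.0(124.6) = 124.6
[3] 1.0(124.6) + 1.0(137.0) + 0.6(167.6) = 124.6 + 137.0 + 100.6 = 362.2
[4] 1.0(124.6) + 1.0(167.6) = 124.6 + 167.6 = 292.2
Combination 3 governs: M = 362.2 kN·m.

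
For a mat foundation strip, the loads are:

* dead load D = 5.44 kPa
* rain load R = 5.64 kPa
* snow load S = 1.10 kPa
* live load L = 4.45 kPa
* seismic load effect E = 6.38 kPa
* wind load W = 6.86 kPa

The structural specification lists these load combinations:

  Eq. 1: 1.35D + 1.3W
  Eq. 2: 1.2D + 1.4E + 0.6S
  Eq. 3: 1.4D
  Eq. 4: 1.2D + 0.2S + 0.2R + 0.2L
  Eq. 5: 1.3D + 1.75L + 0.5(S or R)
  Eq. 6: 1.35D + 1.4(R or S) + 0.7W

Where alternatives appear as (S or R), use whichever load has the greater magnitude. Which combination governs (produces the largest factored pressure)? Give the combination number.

(S or R) → R = 5.64 kPa; (R or S) → R = 5.64 kPa.
Eq. 1: 1.35(5.44) + 1.3(6.86) = 7.34 + 8.92 = 16.26
Eq. 2: 1.2(5.44) + 1.4(6.38) + 0.6(1.10) = 6.53 + 8.93 + 0.66 = 16.12
Eq. 3: 1.4(5.44) = 7.62
Eq. 4: 1.2(5.44) + 0.2(1.10) + 0.2(5.64) + 0.2(4.45) = 6.53 + 0.22 + 1.13 + 0.89 = 8.77
Eq. 5: 1.3(5.44) + 1.75(4.45) + 0.5(5.64) = 7.07 + 7.79 + 2.82 = 17.68
Eq. 6: 1.35(5.44) + 1.4(5.64) + 0.7(6.86) = 7.34 + 7.90 + 4.80 = 20.04
The largest value is 20.04 kPa from combination 6.

Combination 6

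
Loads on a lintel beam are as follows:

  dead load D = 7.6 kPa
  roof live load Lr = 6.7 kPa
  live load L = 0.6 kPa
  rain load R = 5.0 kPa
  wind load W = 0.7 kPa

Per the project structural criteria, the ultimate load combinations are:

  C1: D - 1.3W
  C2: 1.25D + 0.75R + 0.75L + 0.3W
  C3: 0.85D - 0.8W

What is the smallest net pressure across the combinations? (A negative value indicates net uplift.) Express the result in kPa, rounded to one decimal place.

C1: 1.0(7.6) - 1.3(0.7) = 6.7
C2: 1.25(7.6) + 0.75(5.0) + 0.75(0.6) + 0.3(0.7) = 13.9
C3: 0.85(7.6) - 0.8(0.7) = 5.9
Combination 3 gives the minimum: 5.9 kPa.

5.9 kPa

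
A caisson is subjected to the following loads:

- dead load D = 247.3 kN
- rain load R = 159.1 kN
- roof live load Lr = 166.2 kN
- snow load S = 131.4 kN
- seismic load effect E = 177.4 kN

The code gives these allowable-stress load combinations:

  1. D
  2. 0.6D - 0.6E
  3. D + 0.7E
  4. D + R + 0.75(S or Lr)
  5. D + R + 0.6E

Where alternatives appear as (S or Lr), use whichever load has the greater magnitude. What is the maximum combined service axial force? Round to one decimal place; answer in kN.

(S or Lr) → Lr = 166.2 kN.
1. 1.0(247.3) = 247.3
2. 0.6(247.3) - 0.6(177.4) = 41.9
3. 1.0(247.3) + 0.7(177.4) = 371.5
4. 1.0(247.3) + 1.0(159.1) + 0.75(166.2) = 531.1
5. 1.0(247.3) + 1.0(159.1) + 0.6(177.4) = 512.8
Combination 4 governs: N = 531.1 kN.

531.1 kN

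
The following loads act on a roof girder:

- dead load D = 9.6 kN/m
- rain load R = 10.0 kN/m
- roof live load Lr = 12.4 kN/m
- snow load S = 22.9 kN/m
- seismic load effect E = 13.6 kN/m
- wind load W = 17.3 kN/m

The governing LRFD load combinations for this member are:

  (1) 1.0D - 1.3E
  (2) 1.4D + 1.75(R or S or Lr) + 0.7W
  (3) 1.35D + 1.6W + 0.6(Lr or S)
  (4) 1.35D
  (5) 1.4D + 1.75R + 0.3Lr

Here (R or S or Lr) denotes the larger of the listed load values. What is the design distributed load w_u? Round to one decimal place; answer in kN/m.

(R or S or Lr) → S = 22.9 kN/m; (Lr or S) → S = 22.9 kN/m.
(1) 1.0(9.6) - 1.3(13.6) = 9.6 - 17.7 = -8.1
(2) 1.4(9.6) + 1.75(22.9) + 0.7(17.3) = 13.4 + 40.1 + 12.1 = 65.6
(3) 1.35(9.6) + 1.6(17.3) + 0.6(22.9) = 13.0 + 27.7 + 13.7 = 54.4
(4) 1.35(9.6) = 13.0
(5) 1.4(9.6) + 1.75(10.0) + 0.3(12.4) = 34.7
Maximum is from combination 2.

65.6 kN/m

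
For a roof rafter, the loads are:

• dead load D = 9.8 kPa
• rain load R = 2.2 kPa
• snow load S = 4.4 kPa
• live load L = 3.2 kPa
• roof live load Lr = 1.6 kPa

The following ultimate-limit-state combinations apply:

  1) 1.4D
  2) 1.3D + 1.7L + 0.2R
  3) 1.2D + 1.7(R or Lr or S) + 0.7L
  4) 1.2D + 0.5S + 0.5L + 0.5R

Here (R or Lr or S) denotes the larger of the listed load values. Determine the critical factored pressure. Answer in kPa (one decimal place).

21.5 kPa

(R or Lr or S) → S = 4.4 kPa.
1) 1.4(9.8) = 13.7
2) 1.3(9.8) + 1.7(3.2) + 0.2(2.2) = 18.6
3) 1.2(9.8) + 1.7(4.4) + 0.7(3.2) = 11.8 + 7.5 + 2.2 = 21.5
4) 1.2(9.8) + 0.5(4.4) + 0.5(3.2) + 0.5(2.2) = 11.8 + 2.2 + 1.6 + 1.1 = 16.7
Maximum is from combination 3.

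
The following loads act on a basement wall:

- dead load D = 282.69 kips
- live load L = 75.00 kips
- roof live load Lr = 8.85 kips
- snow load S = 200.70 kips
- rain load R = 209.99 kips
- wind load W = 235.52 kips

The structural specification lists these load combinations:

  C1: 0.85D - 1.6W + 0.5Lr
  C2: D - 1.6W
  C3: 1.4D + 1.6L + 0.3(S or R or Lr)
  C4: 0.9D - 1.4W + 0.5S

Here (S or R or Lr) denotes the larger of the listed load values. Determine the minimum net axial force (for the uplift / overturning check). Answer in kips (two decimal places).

(S or R or Lr) → R = 209.99 kips.
C1: 0.85(282.69) - 1.6(235.52) + 0.5(8.85) = -132.12
C2: 1.0(282.69) - 1.6(235.52) = -94.14
C3: 1.4(282.69) + 1.6(75.00) + 0.3(209.99) = 578.76
C4: 0.9(282.69) - 1.4(235.52) + 0.5(200.70) = 25.04
Combination 1 gives the minimum: -132.12 kips.

-132.12 kips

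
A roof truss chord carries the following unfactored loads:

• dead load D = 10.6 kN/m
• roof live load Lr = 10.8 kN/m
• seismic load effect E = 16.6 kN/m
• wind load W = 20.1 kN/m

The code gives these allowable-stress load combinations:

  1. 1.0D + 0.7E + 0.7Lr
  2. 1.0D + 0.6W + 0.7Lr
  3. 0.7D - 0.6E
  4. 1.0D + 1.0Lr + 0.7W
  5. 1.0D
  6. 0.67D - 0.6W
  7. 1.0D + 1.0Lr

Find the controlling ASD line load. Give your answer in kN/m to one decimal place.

35.5 kN/m

1. 1.0(10.6) + 0.7(16.6) + 0.7(10.8) = 10.6 + 11.6 + 7.6 = 29.8
2. 1.0(10.6) + 0.6(20.1) + 0.7(10.8) = 30.2
3. 0.7(10.6) - 0.6(16.6) = -2.5
4. 1.0(10.6) + 1.0(10.8) + 0.7(20.1) = 10.6 + 10.8 + 14.1 = 35.5
5. 1.0(10.6) = 10.6
6. 0.67(10.6) - 0.6(20.1) = 7.1 - 12.1 = -5.0
7. 1.0(10.6) + 1.0(10.8) = 10.6 + 10.8 = 21.4
Combination 4 governs: w = 35.5 kN/m.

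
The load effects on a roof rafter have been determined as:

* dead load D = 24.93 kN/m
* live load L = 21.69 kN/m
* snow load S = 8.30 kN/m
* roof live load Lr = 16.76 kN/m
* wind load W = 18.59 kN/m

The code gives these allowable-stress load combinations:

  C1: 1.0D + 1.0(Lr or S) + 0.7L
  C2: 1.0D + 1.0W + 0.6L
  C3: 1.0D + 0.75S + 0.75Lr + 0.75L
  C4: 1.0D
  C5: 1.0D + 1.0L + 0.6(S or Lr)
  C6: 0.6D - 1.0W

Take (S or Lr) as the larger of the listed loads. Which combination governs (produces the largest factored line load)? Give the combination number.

(Lr or S) → Lr = 16.76 kN/m; (S or Lr) → Lr = 16.76 kN/m.
C1: 1.0(24.93) + 1.0(16.76) + 0.7(21.69) = 56.87
C2: 1.0(24.93) + 1.0(18.59) + 0.6(21.69) = 56.53
C3: 1.0(24.93) + 0.75(8.30) + 0.75(16.76) + 0.75(21.69) = 59.99
C4: 1.0(24.93) = 24.93
C5: 1.0(24.93) + 1.0(21.69) + 0.6(16.76) = 56.68
C6: 0.6(24.93) - 1.0(18.59) = -3.63
The largest value is 59.99 kN/m from combination 3.

Combination 3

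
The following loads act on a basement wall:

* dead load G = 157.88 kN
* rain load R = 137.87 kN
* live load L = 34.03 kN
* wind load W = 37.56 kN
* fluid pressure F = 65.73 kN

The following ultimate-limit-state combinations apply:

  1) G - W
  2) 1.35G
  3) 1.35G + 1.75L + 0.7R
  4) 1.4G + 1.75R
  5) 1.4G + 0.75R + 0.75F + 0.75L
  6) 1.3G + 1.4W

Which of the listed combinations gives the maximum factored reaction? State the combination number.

1) 1.0(157.88) - 1.0(37.56) = 120.32
2) 1.35(157.88) = 213.14
3) 1.35(157.88) + 1.75(34.03) + 0.7(137.87) = 369.20
4) 1.4(157.88) + 1.75(137.87) = 462.30
5) 1.4(157.88) + 0.75(137.87) + 0.75(65.73) + 0.75(34.03) = 399.25
6) 1.3(157.88) + 1.4(37.56) = 257.83
The largest value is 462.30 kN from combination 4.

Combination 4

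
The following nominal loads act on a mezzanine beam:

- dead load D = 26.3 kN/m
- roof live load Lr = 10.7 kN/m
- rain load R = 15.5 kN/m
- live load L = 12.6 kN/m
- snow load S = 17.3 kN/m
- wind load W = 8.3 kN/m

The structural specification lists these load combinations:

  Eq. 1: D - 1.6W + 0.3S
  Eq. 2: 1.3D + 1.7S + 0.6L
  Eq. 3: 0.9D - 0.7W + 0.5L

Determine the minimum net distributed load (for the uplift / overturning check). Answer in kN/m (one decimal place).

18.2 kN/m

Eq. 1: 1.0(26.3) - 1.6(8.3) + 0.3(17.3) = 18.2
Eq. 2: 1.3(26.3) + 1.7(17.3) + 0.6(12.6) = 71.2
Eq. 3: 0.9(26.3) - 0.7(8.3) + 0.5(12.6) = 24.2
Combination 1 gives the minimum: 18.2 kN/m.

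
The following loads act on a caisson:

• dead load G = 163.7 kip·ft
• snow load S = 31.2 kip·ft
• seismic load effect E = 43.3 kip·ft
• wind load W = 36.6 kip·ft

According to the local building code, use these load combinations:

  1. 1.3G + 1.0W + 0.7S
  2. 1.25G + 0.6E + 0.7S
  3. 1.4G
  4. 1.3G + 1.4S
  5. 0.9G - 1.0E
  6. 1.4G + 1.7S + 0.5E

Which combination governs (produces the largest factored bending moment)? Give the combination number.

1. 1.3(163.7) + 1.0(36.6) + 0.7(31.2) = 271.3
2. 1.25(163.7) + 0.6(43.3) + 0.7(31.2) = 252.4
3. 1.4(163.7) = 229.2
4. 1.3(163.7) + 1.4(31.2) = 256.5
5. 0.9(163.7) - 1.0(43.3) = 104.0
6. 1.4(163.7) + 1.7(31.2) + 0.5(43.3) = 303.9
The largest value is 303.9 kip·ft from combination 6.

Combination 6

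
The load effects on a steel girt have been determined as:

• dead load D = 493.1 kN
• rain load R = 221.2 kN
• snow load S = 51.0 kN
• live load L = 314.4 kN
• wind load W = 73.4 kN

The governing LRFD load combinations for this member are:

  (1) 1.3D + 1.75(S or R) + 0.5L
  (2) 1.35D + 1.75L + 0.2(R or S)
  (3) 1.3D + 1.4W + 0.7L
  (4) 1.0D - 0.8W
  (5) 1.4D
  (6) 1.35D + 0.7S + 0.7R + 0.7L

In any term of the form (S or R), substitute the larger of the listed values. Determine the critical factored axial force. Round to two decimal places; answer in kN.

(S or R) → R = 221.2 kN; (R or S) → R = 221.2 kN.
(1) 1.3(493.1) + 1.75(221.2) + 0.5(314.4) = 641.03 + 387.10 + 157.20 = 1185.33
(2) 1.35(493.1) + 1.75(314.4) + 0.2(221.2) = 665.69 + 550.20 + 44.24 = 1260.13
(3) 1.3(493.1) + 1.4(73.4) + 0.7(314.4) = 641.03 + 102.76 + 220.08 = 963.87
(4) 1.0(493.1) - 0.8(73.4) = 493.10 - 58.72 = 434.38
(5) 1.4(493.1) = 690.34
(6) 1.35(493.1) + 0.7(51.0) + 0.7(221.2) + 0.7(314.4) = 665.69 + 35.70 + 154.84 + 220.08 = 1076.31
Combination 2 governs: N_u = 1260.13 kN.

1260.13 kN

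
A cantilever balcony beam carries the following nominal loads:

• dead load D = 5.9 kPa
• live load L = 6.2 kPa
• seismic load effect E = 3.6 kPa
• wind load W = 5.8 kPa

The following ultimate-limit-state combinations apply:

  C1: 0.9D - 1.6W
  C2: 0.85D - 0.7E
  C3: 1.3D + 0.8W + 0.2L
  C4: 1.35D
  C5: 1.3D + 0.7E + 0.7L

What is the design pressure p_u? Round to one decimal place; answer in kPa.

C1: 0.9(5.9) - 1.6(5.8) = -4.0
C2: 0.85(5.9) - 0.7(3.6) = 2.5
C3: 1.3(5.9) + 0.8(5.8) + 0.2(6.2) = 13.6
C4: 1.35(5.9) = 8.0
C5: 1.3(5.9) + 0.7(3.6) + 0.7(6.2) = 14.5
Combination 5 governs: p_u = 14.5 kPa.

14.5 kPa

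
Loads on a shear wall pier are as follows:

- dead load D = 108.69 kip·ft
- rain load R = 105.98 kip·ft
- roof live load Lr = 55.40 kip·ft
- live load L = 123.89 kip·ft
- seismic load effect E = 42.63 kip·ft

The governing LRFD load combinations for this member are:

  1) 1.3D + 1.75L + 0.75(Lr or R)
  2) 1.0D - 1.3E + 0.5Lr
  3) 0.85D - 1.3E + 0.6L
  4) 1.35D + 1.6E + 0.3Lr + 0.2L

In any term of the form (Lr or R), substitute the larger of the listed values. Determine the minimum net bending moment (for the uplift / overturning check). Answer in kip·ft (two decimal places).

(Lr or R) → R = 105.98 kip·ft.
1) 1.3(108.69) + 1.75(123.89) + 0.75(105.98) = 437.59
2) 1.0(108.69) - 1.3(42.63) + 0.5(55.40) = 80.97
3) 0.85(108.69) - 1.3(42.63) + 0.6(123.89) = 111.30
4) 1.35(108.69) + 1.6(42.63) + 0.3(55.40) + 0.2(123.89) = 256.34
Combination 2 gives the minimum: 80.97 kip·ft.

80.97 kip·ft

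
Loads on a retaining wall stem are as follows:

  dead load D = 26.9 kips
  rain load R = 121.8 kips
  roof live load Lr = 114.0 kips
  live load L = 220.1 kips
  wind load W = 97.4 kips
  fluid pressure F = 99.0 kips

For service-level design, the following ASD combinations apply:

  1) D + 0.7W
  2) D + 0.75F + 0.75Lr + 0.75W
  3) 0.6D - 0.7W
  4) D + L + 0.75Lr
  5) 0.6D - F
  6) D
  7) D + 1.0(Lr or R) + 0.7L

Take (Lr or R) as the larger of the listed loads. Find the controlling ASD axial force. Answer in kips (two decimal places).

332.50 kips

(Lr or R) → R = 121.8 kips.
1) 1.0(26.9) + 0.7(97.4) = 95.08
2) 1.0(26.9) + 0.75(99.0) + 0.75(114.0) + 0.75(97.4) = 259.70
3) 0.6(26.9) - 0.7(97.4) = -52.04
4) 1.0(26.9) + 1.0(220.1) + 0.75(114.0) = 332.50
5) 0.6(26.9) - 1.0(99.0) = -82.86
6) 1.0(26.9) = 26.90
7) 1.0(26.9) + 1.0(121.8) + 0.7(220.1) = 302.77
The controlling combination is 4, giving 332.50 kips.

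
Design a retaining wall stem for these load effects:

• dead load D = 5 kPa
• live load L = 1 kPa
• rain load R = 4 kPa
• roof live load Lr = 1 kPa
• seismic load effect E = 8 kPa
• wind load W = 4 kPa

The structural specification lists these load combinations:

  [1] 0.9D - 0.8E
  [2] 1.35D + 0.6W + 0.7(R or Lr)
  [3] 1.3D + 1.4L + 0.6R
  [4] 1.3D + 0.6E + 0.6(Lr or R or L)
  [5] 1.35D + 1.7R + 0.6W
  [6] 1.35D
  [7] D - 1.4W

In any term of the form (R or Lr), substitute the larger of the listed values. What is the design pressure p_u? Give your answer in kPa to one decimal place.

16.0 kPa

(R or Lr) → R = 4 kPa; (Lr or R or L) → R = 4 kPa.
[1] 0.9(5) - 0.8(8) = 4.5 - 6.4 = -1.9
[2] 1.35(5) + 0.6(4) + 0.7(4) = 6.8 + 2.4 + 2.8 = 12.0
[3] 1.3(5) + 1.4(1) + 0.6(4) = 6.5 + 1.4 + 2.4 = 10.3
[4] 1.3(5) + 0.6(8) + 0.6(4) = 6.5 + 4.8 + 2.4 = 13.7
[5] 1.35(5) + 1.7(4) + 0.6(4) = 6.8 + 6.8 + 2.4 = 16.0
[6] 1.35(5) = 6.8
[7] 1.0(5) - 1.4(4) = 5.0 - 5.6 = -0.6
The controlling combination is 5, giving 16.0 kPa.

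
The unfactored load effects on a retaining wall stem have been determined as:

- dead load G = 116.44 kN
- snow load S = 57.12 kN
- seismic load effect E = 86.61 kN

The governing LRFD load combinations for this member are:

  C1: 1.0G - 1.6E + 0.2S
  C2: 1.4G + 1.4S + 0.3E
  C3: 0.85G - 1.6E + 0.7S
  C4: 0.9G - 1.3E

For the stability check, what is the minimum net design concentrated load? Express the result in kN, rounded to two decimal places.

-10.71 kN

C1: 1.0(116.44) - 1.6(86.61) + 0.2(57.12) = -10.71
C2: 1.4(116.44) + 1.4(57.12) + 0.3(86.61) = 163.02 + 79.97 + 25.98 = 268.97
C3: 0.85(116.44) - 1.6(86.61) + 0.7(57.12) = 0.38
C4: 0.9(116.44) - 1.3(86.61) = -7.80
Combination 1 gives the minimum: -10.71 kN.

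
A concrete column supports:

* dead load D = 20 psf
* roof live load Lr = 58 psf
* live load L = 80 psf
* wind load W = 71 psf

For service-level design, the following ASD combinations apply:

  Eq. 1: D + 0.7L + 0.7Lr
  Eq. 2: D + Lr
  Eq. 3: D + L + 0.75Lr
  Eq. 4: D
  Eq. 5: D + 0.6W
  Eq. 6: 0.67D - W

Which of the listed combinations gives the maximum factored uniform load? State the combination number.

Combination 3

Eq. 1: 1.0(20) + 0.7(80) + 0.7(58) = 116.6
Eq. 2: 1.0(20) + 1.0(58) = 78.0
Eq. 3: 1.0(20) + 1.0(80) + 0.75(58) = 143.5
Eq. 4: 1.0(20) = 20.0
Eq. 5: 1.0(20) + 0.6(71) = 62.6
Eq. 6: 0.67(20) - 1.0(71) = -57.6
The largest value is 143.5 psf from combination 3.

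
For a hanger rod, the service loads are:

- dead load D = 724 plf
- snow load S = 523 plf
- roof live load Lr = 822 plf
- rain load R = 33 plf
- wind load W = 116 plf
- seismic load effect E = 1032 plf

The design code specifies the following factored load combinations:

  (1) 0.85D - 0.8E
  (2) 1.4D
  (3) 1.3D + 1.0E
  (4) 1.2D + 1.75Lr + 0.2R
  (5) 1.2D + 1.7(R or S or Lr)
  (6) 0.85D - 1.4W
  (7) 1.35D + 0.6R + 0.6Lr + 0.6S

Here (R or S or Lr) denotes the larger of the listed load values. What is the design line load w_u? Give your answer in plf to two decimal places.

(R or S or Lr) → Lr = 822 plf.
(1) 0.85(724) - 0.8(1032) = -210.20
(2) 1.4(724) = 1013.60
(3) 1.3(724) + 1.0(1032) = 1973.20
(4) 1.2(724) + 1.75(822) + 0.2(33) = 2313.90
(5) 1.2(724) + 1.7(822) = 2266.20
(6) 0.85(724) - 1.4(116) = 453.00
(7) 1.35(724) + 0.6(33) + 0.6(822) + 0.6(523) = 1804.20
The controlling combination is 4, giving 2313.90 plf.

2313.90 plf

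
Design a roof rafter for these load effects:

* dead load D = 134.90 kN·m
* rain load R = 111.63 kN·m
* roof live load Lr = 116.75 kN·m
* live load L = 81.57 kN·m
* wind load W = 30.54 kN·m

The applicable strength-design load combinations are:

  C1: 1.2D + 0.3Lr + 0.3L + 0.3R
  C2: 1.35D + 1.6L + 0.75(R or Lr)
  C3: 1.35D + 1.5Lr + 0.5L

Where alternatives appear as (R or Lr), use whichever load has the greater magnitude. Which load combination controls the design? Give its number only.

Combination 2

(R or Lr) → Lr = 116.75 kN·m.
C1: 1.2(134.90) + 0.3(116.75) + 0.3(81.57) + 0.3(111.63) = 254.87
C2: 1.35(134.90) + 1.6(81.57) + 0.75(116.75) = 400.19
C3: 1.35(134.90) + 1.5(116.75) + 0.5(81.57) = 398.03
The largest value is 400.19 kN·m from combination 2.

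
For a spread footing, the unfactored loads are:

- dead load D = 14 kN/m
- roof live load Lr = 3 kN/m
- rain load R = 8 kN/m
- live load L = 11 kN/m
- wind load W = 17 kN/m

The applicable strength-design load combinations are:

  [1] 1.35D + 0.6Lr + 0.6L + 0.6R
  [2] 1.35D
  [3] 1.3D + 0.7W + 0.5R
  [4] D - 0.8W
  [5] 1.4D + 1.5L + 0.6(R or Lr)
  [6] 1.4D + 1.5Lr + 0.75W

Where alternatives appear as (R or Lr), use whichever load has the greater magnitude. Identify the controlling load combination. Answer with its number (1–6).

(R or Lr) → R = 8 kN/m.
[1] 1.35(14) + 0.6(3) + 0.6(11) + 0.6(8) = 18.90 + 1.80 + 6.60 + 4.80 = 32.10
[2] 1.35(14) = 18.90
[3] 1.3(14) + 0.7(17) + 0.5(8) = 18.20 + 11.90 + 4.00 = 34.10
[4] 1.0(14) - 0.8(17) = 14.00 - 13.60 = 0.40
[5] 1.4(14) + 1.5(11) + 0.6(8) = 19.60 + 16.50 + 4.80 = 40.90
[6] 1.4(14) + 1.5(3) + 0.75(17) = 19.60 + 4.50 + 12.75 = 36.85
The largest value is 40.90 kN/m from combination 5.

Combination 5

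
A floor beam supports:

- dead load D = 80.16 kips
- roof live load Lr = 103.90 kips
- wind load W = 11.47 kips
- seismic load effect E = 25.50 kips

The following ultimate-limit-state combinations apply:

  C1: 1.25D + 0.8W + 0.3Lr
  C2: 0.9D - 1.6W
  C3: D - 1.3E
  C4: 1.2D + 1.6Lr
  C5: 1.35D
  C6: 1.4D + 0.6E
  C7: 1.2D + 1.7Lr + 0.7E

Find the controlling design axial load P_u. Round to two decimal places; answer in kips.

290.67 kips

C1: 1.25(80.16) + 0.8(11.47) + 0.3(103.90) = 100.20 + 9.18 + 31.17 = 140.55
C2: 0.9(80.16) - 1.6(11.47) = 72.14 - 18.35 = 53.79
C3: 1.0(80.16) - 1.3(25.50) = 80.16 - 33.15 = 47.01
C4: 1.2(80.16) + 1.6(103.90) = 96.19 + 166.24 = 262.43
C5: 1.35(80.16) = 108.22
C6: 1.4(80.16) + 0.6(25.50) = 112.22 + 15.30 = 127.52
C7: 1.2(80.16) + 1.7(103.90) + 0.7(25.50) = 96.19 + 176.63 + 17.85 = 290.67
Maximum is from combination 7.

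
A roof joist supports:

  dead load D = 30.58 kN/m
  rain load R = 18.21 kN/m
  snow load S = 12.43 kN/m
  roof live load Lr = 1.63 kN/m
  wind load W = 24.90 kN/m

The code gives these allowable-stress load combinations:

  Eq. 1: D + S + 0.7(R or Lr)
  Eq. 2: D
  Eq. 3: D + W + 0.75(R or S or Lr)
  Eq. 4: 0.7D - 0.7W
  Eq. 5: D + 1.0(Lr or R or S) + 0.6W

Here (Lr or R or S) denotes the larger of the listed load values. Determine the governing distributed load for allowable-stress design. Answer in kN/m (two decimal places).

69.14 kN/m

(R or Lr) → R = 18.21 kN/m; (R or S or Lr) → R = 18.21 kN/m; (Lr or R or S) → R = 18.21 kN/m.
Eq. 1: 1.0(30.58) + 1.0(12.43) + 0.7(18.21) = 30.58 + 12.43 + 12.75 = 55.76
Eq. 2: 1.0(30.58) = 30.58
Eq. 3: 1.0(30.58) + 1.0(24.90) + 0.75(18.21) = 30.58 + 24.90 + 13.66 = 69.14
Eq. 4: 0.7(30.58) - 0.7(24.90) = 21.41 - 17.43 = 3.98
Eq. 5: 1.0(30.58) + 1.0(18.21) + 0.6(24.90) = 30.58 + 18.21 + 14.94 = 63.73
Combination 3 governs: w = 69.14 kN/m.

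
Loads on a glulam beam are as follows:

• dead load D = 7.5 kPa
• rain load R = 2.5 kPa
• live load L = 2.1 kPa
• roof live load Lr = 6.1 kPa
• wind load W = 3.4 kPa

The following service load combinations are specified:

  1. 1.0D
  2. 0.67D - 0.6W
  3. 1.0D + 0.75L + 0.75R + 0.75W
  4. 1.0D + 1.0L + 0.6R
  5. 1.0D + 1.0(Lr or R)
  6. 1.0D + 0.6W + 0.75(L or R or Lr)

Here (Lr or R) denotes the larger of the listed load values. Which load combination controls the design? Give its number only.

(Lr or R) → Lr = 6.1 kPa; (L or R or Lr) → Lr = 6.1 kPa.
1. 1.0(7.5) = 7.50
2. 0.67(7.5) - 0.6(3.4) = 5.03 - 2.04 = 2.99
3. 1.0(7.5) + 0.75(2.1) + 0.75(2.5) + 0.75(3.4) = 13.50
4. 1.0(7.5) + 1.0(2.1) + 0.6(2.5) = 7.50 + 2.10 + 1.50 = 11.10
5. 1.0(7.5) + 1.0(6.1) = 7.50 + 6.10 = 13.60
6. 1.0(7.5) + 0.6(3.4) + 0.75(6.1) = 7.50 + 2.04 + 4.58 = 14.12
The largest value is 14.12 kPa from combination 6.

Combination 6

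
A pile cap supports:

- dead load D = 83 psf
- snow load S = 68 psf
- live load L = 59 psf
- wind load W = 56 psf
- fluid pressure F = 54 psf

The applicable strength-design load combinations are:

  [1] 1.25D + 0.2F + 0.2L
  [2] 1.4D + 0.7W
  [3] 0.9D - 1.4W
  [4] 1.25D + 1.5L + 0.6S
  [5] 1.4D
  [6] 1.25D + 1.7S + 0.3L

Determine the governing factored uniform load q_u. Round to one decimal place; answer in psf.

[1] 1.25(83) + 0.2(54) + 0.2(59) = 103.8 + 10.8 + 11.8 = 126.4
[2] 1.4(83) + 0.7(56) = 116.2 + 39.2 = 155.4
[3] 0.9(83) - 1.4(56) = 74.7 - 78.4 = -3.7
[4] 1.25(83) + 1.5(59) + 0.6(68) = 103.8 + 88.5 + 40.8 = 233.1
[5] 1.4(83) = 116.2
[6] 1.25(83) + 1.7(68) + 0.3(59) = 103.8 + 115.6 + 17.7 = 237.1
The controlling combination is 6, giving 237.1 psf.

237.1 psf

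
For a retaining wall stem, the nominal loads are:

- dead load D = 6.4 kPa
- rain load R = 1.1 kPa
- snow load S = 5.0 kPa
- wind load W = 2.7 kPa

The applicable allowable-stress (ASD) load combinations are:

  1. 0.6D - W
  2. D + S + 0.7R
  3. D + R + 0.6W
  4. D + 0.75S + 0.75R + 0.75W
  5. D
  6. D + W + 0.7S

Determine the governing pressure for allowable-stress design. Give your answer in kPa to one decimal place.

1. 0.6(6.4) - 1.0(2.7) = 3.8 - 2.7 = 1.1
2. 1.0(6.4) + 1.0(5.0) + 0.7(1.1) = 6.4 + 5.0 + 0.8 = 12.2
3. 1.0(6.4) + 1.0(1.1) + 0.6(2.7) = 6.4 + 1.1 + 1.6 = 9.1
4. 1.0(6.4) + 0.75(5.0) + 0.75(1.1) + 0.75(2.7) = 6.4 + 3.8 + 0.8 + 2.0 = 13.0
5. 1.0(6.4) = 6.4
6. 1.0(6.4) + 1.0(2.7) + 0.7(5.0) = 6.4 + 2.7 + 3.5 = 12.6
The controlling combination is 4, giving 13.0 kPa.

13.0 kPa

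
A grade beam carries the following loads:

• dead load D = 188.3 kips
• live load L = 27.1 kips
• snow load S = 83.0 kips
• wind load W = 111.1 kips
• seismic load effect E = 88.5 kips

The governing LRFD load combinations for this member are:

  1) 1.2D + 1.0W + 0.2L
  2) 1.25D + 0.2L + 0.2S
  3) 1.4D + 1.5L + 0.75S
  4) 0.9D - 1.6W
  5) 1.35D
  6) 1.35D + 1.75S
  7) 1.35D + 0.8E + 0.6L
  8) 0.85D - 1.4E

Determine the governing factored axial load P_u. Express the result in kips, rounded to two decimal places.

1) 1.2(188.3) + 1.0(111.1) + 0.2(27.1) = 225.96 + 111.10 + 5.42 = 342.48
2) 1.25(188.3) + 0.2(27.1) + 0.2(83.0) = 235.38 + 5.42 + 16.60 = 257.40
3) 1.4(188.3) + 1.5(27.1) + 0.75(83.0) = 263.62 + 40.65 + 62.25 = 366.52
4) 0.9(188.3) - 1.6(111.1) = 169.47 - 177.76 = -8.29
5) 1.35(188.3) = 254.21
6) 1.35(188.3) + 1.75(83.0) = 254.21 + 145.25 = 399.46
7) 1.35(188.3) + 0.8(88.5) + 0.6(27.1) = 254.21 + 70.80 + 16.26 = 341.27
8) 0.85(188.3) - 1.4(88.5) = 160.06 - 123.90 = 36.16
Combination 6 governs: P_u = 399.46 kips.

399.46 kips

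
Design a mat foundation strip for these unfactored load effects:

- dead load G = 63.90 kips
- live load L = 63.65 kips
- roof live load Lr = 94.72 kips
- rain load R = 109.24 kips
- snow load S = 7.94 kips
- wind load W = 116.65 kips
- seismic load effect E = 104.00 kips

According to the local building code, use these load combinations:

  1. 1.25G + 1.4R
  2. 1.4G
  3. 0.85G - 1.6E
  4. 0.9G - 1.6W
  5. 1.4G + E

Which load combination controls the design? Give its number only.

1. 1.25(63.90) + 1.4(109.24) = 232.81
2. 1.4(63.90) = 89.46
3. 0.85(63.90) - 1.6(104.00) = -112.09
4. 0.9(63.90) - 1.6(116.65) = 57.51 - 186.64 = -129.13
5. 1.4(63.90) + 1.0(104.00) = 89.46 + 104.00 = 193.46
The largest value is 232.81 kips from combination 1.

Combination 1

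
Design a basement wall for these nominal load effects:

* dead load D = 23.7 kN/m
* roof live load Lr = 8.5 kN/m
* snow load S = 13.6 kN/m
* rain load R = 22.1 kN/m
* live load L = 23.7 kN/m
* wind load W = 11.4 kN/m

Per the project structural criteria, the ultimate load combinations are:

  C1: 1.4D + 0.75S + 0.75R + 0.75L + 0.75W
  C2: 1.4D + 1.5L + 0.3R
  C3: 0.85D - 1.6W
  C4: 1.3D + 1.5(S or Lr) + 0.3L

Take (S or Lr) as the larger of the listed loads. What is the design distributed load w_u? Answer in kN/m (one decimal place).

(S or Lr) → S = 13.6 kN/m.
C1: 1.4(23.7) + 0.75(13.6) + 0.75(22.1) + 0.75(23.7) + 0.75(11.4) = 86.3
C2: 1.4(23.7) + 1.5(23.7) + 0.3(22.1) = 33.2 + 35.6 + 6.6 = 75.4
C3: 0.85(23.7) - 1.6(11.4) = 20.1 - 18.2 = 1.9
C4: 1.3(23.7) + 1.5(13.6) + 0.3(23.7) = 30.8 + 20.4 + 7.1 = 58.3
Maximum is from combination 1.

86.3 kN/m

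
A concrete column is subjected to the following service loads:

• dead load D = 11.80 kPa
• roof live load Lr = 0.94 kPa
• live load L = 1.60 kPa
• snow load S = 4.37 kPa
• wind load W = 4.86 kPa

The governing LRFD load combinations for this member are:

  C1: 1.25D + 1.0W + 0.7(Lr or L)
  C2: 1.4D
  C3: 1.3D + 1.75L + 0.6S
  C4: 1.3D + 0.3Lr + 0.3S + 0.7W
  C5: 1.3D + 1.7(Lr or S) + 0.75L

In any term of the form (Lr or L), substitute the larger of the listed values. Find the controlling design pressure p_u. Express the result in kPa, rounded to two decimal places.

23.97 kPa

(Lr or L) → L = 1.60 kPa; (Lr or S) → S = 4.37 kPa.
C1: 1.25(11.80) + 1.0(4.86) + 0.7(1.60) = 14.75 + 4.86 + 1.12 = 20.73
C2: 1.4(11.80) = 16.52
C3: 1.3(11.80) + 1.75(1.60) + 0.6(4.37) = 15.34 + 2.80 + 2.62 = 20.76
C4: 1.3(11.80) + 0.3(0.94) + 0.3(4.37) + 0.7(4.86) = 20.34
C5: 1.3(11.80) + 1.7(4.37) + 0.75(1.60) = 15.34 + 7.43 + 1.20 = 23.97
Combination 5 governs: p_u = 23.97 kPa.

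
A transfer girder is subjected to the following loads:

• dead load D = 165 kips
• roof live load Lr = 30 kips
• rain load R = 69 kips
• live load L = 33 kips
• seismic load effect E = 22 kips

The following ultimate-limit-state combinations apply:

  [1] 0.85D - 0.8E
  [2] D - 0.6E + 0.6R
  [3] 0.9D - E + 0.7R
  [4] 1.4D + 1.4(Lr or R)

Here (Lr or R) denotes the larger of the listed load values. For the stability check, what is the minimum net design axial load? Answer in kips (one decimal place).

(Lr or R) → R = 69 kips.
[1] 0.85(165) - 0.8(22) = 140.3 - 17.6 = 122.7
[2] 1.0(165) - 0.6(22) + 0.6(69) = 165.0 - 13.2 + 41.4 = 193.2
[3] 0.9(165) - 1.0(22) + 0.7(69) = 148.5 - 22.0 + 48.3 = 174.8
[4] 1.4(165) + 1.4(69) = 231.0 + 96.6 = 327.6
Combination 1 gives the minimum: 122.7 kips.

122.7 kips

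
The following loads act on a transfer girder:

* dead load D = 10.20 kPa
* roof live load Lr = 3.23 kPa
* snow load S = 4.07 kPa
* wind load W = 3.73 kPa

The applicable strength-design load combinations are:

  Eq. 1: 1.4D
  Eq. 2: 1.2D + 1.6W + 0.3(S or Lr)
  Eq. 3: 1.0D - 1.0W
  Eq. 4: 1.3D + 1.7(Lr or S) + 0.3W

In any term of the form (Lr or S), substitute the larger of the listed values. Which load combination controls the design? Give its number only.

(S or Lr) → S = 4.07 kPa; (Lr or S) → S = 4.07 kPa.
Eq. 1: 1.4(10.20) = 14.28
Eq. 2: 1.2(10.20) + 1.6(3.73) + 0.3(4.07) = 12.24 + 5.97 + 1.22 = 19.43
Eq. 3: 1.0(10.20) - 1.0(3.73) = 10.20 - 3.73 = 6.47
Eq. 4: 1.3(10.20) + 1.7(4.07) + 0.3(3.73) = 13.26 + 6.92 + 1.12 = 21.30
The largest value is 21.30 kPa from combination 4.

Combination 4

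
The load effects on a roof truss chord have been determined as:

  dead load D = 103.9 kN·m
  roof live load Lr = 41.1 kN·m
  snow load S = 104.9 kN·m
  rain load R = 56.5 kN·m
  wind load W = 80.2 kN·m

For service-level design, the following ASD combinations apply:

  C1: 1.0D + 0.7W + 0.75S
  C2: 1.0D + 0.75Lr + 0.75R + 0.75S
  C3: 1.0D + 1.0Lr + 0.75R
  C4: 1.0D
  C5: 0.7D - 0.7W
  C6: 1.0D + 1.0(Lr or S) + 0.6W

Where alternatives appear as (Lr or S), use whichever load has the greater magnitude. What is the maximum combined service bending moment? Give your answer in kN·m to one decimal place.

(Lr or S) → S = 104.9 kN·m.
C1: 1.0(103.9) + 0.7(80.2) + 0.75(104.9) = 238.7
C2: 1.0(103.9) + 0.75(41.1) + 0.75(56.5) + 0.75(104.9) = 255.8
C3: 1.0(103.9) + 1.0(41.1) + 0.75(56.5) = 187.4
C4: 1.0(103.9) = 103.9
C5: 0.7(103.9) - 0.7(80.2) = 16.6
C6: 1.0(103.9) + 1.0(104.9) + 0.6(80.2) = 256.9
The controlling combination is 6, giving 256.9 kN·m.

256.9 kN·m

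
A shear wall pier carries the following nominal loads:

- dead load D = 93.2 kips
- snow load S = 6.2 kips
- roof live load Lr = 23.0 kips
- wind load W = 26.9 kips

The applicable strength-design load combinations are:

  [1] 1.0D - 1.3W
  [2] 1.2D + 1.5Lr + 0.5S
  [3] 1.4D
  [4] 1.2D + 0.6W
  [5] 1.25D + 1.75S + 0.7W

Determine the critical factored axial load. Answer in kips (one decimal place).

149.4 kips

[1] 1.0(93.2) - 1.3(26.9) = 58.2
[2] 1.2(93.2) + 1.5(23.0) + 0.5(6.2) = 149.4
[3] 1.4(93.2) = 130.5
[4] 1.2(93.2) + 0.6(26.9) = 128.0
[5] 1.25(93.2) + 1.75(6.2) + 0.7(26.9) = 146.2
Maximum is from combination 2.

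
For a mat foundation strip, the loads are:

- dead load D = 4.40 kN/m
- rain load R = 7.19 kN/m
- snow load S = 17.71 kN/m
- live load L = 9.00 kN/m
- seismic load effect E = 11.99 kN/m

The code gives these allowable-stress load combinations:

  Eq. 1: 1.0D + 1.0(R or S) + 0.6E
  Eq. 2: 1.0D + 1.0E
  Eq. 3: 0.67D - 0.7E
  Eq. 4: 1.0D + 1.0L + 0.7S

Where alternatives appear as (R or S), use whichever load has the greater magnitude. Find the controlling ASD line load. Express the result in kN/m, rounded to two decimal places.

(R or S) → S = 17.71 kN/m.
Eq. 1: 1.0(4.40) + 1.0(17.71) + 0.6(11.99) = 4.40 + 17.71 + 7.19 = 29.30
Eq. 2: 1.0(4.40) + 1.0(11.99) = 4.40 + 11.99 = 16.39
Eq. 3: 0.67(4.40) - 0.7(11.99) = -5.45
Eq. 4: 1.0(4.40) + 1.0(9.00) + 0.7(17.71) = 4.40 + 9.00 + 12.40 = 25.80
Combination 1 governs: w = 29.30 kN/m.

29.30 kN/m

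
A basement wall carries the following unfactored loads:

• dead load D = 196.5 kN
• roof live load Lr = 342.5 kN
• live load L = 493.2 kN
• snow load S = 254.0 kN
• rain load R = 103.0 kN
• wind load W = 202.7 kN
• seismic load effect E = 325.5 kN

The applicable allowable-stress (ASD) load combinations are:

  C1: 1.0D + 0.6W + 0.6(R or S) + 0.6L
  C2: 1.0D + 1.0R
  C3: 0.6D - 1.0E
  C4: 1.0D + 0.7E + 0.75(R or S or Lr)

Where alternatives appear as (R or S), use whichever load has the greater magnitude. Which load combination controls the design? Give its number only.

(R or S) → S = 254.0 kN; (R or S or Lr) → Lr = 342.5 kN.
C1: 1.0(196.5) + 0.6(202.7) + 0.6(254.0) + 0.6(493.2) = 196.50 + 121.62 + 152.40 + 295.92 = 766.44
C2: 1.0(196.5) + 1.0(103.0) = 196.50 + 103.00 = 299.50
C3: 0.6(196.5) - 1.0(325.5) = 117.90 - 325.50 = -207.60
C4: 1.0(196.5) + 0.7(325.5) + 0.75(342.5) = 196.50 + 227.85 + 256.88 = 681.23
The largest value is 766.44 kN from combination 1.

Combination 1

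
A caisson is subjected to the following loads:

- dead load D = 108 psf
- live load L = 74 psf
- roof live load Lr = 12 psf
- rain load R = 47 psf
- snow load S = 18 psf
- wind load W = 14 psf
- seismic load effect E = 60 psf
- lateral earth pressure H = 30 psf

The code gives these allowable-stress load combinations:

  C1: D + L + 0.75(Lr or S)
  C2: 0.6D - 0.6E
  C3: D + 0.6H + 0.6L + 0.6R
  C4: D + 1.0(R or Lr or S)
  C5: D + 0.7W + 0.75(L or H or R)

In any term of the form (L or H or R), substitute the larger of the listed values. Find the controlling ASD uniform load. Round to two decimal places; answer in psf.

(Lr or S) → S = 18 psf; (R or Lr or S) → R = 47 psf; (L or H or R) → L = 74 psf.
C1: 1.0(108) + 1.0(74) + 0.75(18) = 195.50
C2: 0.6(108) - 0.6(60) = 28.80
C3: 1.0(108) + 0.6(30) + 0.6(74) + 0.6(47) = 198.60
C4: 1.0(108) + 1.0(47) = 155.00
C5: 1.0(108) + 0.7(14) + 0.75(74) = 173.30
Maximum is from combination 3.

198.60 psf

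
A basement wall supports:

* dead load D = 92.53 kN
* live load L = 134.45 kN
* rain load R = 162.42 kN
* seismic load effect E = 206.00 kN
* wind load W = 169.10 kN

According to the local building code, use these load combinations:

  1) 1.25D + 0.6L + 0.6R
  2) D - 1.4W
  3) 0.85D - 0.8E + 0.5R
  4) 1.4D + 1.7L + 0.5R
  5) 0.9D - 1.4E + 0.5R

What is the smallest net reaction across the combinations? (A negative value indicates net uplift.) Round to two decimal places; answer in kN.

1) 1.25(92.53) + 0.6(134.45) + 0.6(162.42) = 115.66 + 80.67 + 97.45 = 293.78
2) 1.0(92.53) - 1.4(169.10) = 92.53 - 236.74 = -144.21
3) 0.85(92.53) - 0.8(206.00) + 0.5(162.42) = 78.65 - 164.80 + 81.21 = -4.94
4) 1.4(92.53) + 1.7(134.45) + 0.5(162.42) = 129.54 + 228.57 + 81.21 = 439.32
5) 0.9(92.53) - 1.4(206.00) + 0.5(162.42) = 83.28 - 288.40 + 81.21 = -123.91
Combination 2 gives the minimum: -144.21 kN.

-144.21 kN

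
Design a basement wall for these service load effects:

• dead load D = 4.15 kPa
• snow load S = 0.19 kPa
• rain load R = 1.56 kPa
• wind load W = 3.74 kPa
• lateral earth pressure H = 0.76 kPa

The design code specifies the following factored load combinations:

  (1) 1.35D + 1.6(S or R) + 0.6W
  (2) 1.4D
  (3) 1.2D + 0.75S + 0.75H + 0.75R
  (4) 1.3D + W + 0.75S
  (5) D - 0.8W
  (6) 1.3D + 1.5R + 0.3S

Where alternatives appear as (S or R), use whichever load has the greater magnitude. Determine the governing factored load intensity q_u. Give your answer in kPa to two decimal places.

10.34 kPa

(S or R) → R = 1.56 kPa.
(1) 1.35(4.15) + 1.6(1.56) + 0.6(3.74) = 10.34
(2) 1.4(4.15) = 5.81
(3) 1.2(4.15) + 0.75(0.19) + 0.75(0.76) + 0.75(1.56) = 6.86
(4) 1.3(4.15) + 1.0(3.74) + 0.75(0.19) = 9.28
(5) 1.0(4.15) - 0.8(3.74) = 1.16
(6) 1.3(4.15) + 1.5(1.56) + 0.3(0.19) = 7.79
Maximum is from combination 1.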